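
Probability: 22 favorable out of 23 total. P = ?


P = 22/23 = 0.9565

P = 0.9565


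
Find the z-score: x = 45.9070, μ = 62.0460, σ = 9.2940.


z = (45.9070 - 62.0460)/9.2940
= -16.1390/9.2940
= -1.7365

z = -1.7365


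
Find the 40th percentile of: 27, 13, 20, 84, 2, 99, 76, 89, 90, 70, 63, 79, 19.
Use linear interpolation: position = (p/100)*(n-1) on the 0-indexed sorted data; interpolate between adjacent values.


Sorted: 2, 13, 19, 20, 27, 63, 70, 76, 79, 84, 89, 90, 99
n = 13
Index = 40/100 * 12 = 4.8000
Lower = data[4] = 27, Upper = data[5] = 63
P40 = 27 + 0.8000*(36) = 55.8000

P40 = 55.8000


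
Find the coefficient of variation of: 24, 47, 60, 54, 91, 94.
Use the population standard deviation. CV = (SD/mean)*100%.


Mean = 61.6667
SD = 24.4994
CV = (24.4994/61.6667)*100 = 39.7288%

CV = 39.7288%


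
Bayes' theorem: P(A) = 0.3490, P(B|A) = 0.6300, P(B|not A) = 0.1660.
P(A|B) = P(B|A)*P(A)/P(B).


P(B) = P(B|A)*P(A) + P(B|A')*P(A')
= 0.6300*0.3490 + 0.1660*0.6510
= 0.219870 + 0.108066 = 0.327936
P(A|B) = 0.219870/0.327936 = 0.6705

P(A|B) = 0.6705


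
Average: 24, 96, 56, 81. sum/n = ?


Sum = 24 + 96 + 56 + 81 = 257
n = 4
Mean = 257/4 = 64.2500

Mean = 64.2500


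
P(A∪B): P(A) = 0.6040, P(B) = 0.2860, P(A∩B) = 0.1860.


P(A∪B) = 0.6040 + 0.2860 - 0.1860
= 0.8900 - 0.1860
= 0.7040

P(A∪B) = 0.7040


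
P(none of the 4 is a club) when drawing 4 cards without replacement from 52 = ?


P(no clubs) = (39/52) × (38/51) × (37/50) × (36/49)
= 0.3038

P = 0.3038


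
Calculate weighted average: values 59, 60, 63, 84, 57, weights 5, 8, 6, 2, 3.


Numerator = 59*5 + 60*8 + 63*6 + 84*2 + 57*3 = 1492
Denominator = 5 + 8 + 6 + 2 + 3 = 24
WM = 1492/24 = 62.1667

WM = 62.1667


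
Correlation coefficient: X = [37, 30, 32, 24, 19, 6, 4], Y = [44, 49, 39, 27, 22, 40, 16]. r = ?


Mean X = 21.7143, Mean Y = 33.8571
SD X = 11.840780, SD Y = 11.356918
Cov = 81.387755
r = 81.387755/(11.840780*11.356918) = 0.6052

r = 0.6052


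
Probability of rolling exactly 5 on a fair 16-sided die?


Favorable outcomes (roll = 5): 1
Total outcomes = 16
P = 1/16 = 0.0625

P = 0.0625


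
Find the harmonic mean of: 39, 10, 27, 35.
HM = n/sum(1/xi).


Sum of reciprocals = 1/39 + 1/10 + 1/27 + 1/35 = 0.191249
HM = 4/0.191249 = 20.9151

HM = 20.9151


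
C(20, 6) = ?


C(20,6) = 20!/(6! × 14!)
= 2432902008176640000/(720 × 87178291200)
= 38760

C(20,6) = 38760


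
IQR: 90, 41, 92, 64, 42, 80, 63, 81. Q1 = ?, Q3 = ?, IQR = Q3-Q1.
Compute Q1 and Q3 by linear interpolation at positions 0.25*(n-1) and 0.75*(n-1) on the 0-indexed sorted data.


Sorted: 41, 42, 63, 64, 80, 81, 90, 92
Q1 (25th %ile) = 57.7500
Q3 (75th %ile) = 83.2500
IQR = 83.2500 - 57.7500 = 25.5000

IQR = 25.5000


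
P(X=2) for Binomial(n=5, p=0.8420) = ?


C(5,2) = 10
p^2 = 0.708964
(1-p)^3 = 0.003944
P = 10 * 0.708964 * 0.003944 = 0.0280

P(X=2) = 0.0280


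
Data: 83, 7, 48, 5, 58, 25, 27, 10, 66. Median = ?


Sorted: 5, 7, 10, 25, 27, 48, 58, 66, 83
n = 9 (odd)
Middle value = 27

Median = 27


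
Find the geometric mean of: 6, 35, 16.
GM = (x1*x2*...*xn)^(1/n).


Product = 6 × 35 × 16 = 3360
GM = 3360^(1/3) = 14.9777

GM = 14.9777


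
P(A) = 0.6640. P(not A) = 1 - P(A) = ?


P(not A) = 1 - 0.6640 = 0.3360

P(not A) = 0.3360


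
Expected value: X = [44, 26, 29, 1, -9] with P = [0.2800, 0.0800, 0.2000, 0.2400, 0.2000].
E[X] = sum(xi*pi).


E[X] = 44*0.2800 + 26*0.0800 + 29*0.2000 + 1*0.2400 - 9*0.2000
= 12.3200 + 2.0800 + 5.8000 + 0.2400 - 1.8000
= 18.6400

E[X] = 18.6400


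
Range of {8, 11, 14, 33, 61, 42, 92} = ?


Max = 92, Min = 8
Range = 92 - 8 = 84

Range = 84


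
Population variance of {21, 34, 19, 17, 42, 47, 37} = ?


Mean = 31.0000
Squared deviations: 100.0000, 9.0000, 144.0000, 196.0000, 121.0000, 256.0000, 36.0000
Sum = 862.0000
Variance = 862.0000/7 = 123.1429

Variance = 123.1429


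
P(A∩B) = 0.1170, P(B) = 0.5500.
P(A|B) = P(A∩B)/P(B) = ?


P(A|B) = 0.1170/0.5500 = 0.2127

P(A|B) = 0.2127


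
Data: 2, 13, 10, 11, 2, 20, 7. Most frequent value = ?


Frequencies: 2:2, 7:1, 10:1, 11:1, 13:1, 20:1
Max frequency = 2
Mode = 2

Mode = 2


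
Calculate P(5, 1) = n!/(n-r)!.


P(5,1) = 5!/4!
= 120/24
= 5

P(5,1) = 5


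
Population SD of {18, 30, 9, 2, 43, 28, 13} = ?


Mean = 20.4286
Variance = 169.9592
SD = sqrt(169.9592) = 13.0368

SD = 13.0368


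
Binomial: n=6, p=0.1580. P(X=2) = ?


C(6,2) = 15
p^2 = 0.024964
(1-p)^4 = 0.502630
P = 15 * 0.024964 * 0.502630 = 0.1882

P(X=2) = 0.1882


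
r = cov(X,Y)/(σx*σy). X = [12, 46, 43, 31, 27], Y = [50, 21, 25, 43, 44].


Mean X = 31.8000, Mean Y = 36.6000
SD X = 12.188519, SD Y = 11.429786
Cov = -131.480000
r = -131.480000/(12.188519*11.429786) = -0.9438

r = -0.9438


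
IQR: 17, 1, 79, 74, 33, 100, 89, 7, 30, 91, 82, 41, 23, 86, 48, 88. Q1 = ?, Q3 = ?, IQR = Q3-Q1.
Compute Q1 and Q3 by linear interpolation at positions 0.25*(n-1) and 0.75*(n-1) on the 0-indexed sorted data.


Sorted: 1, 7, 17, 23, 30, 33, 41, 48, 74, 79, 82, 86, 88, 89, 91, 100
Q1 (25th %ile) = 28.2500
Q3 (75th %ile) = 86.5000
IQR = 86.5000 - 28.2500 = 58.2500

IQR = 58.2500


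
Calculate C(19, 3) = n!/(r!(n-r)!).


C(19,3) = 19!/(3! × 16!)
= 121645100408832000/(6 × 20922789888000)
= 969

C(19,3) = 969


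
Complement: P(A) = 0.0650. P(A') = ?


P(not A) = 1 - 0.0650 = 0.9350

P(not A) = 0.9350


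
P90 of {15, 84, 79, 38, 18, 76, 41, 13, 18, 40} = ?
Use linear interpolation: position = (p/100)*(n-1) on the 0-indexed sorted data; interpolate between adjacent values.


Sorted: 13, 15, 18, 18, 38, 40, 41, 76, 79, 84
n = 10
Index = 90/100 * 9 = 8.1000
Lower = data[8] = 79, Upper = data[9] = 84
P90 = 79 + 0.1000*(5) = 79.5000

P90 = 79.5000


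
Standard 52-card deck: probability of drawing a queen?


4 queens in 52 cards
P = 4/52 = 0.0769

P = 0.0769


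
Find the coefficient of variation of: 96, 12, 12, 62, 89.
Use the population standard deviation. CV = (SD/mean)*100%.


Mean = 54.2000
SD = 36.2789
CV = (36.2789/54.2000)*100 = 66.9353%

CV = 66.9353%


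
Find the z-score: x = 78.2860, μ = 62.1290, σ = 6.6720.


z = (78.2860 - 62.1290)/6.6720
= 16.1570/6.6720
= 2.4216

z = 2.4216


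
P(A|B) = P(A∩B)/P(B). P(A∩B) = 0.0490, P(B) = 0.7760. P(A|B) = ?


P(A|B) = 0.0490/0.7760 = 0.0631

P(A|B) = 0.0631


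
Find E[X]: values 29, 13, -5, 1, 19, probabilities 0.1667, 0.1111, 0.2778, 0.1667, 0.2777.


E[X] = 29*0.1667 + 13*0.1111 - 5*0.2778 + 1*0.1667 + 19*0.2777
= 4.8343 + 1.4443 - 1.3890 + 0.1667 + 5.2763
= 10.3326

E[X] = 10.3326


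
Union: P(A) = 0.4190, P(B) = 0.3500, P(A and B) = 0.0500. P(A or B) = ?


P(A∪B) = 0.4190 + 0.3500 - 0.0500
= 0.7690 - 0.0500
= 0.7190

P(A∪B) = 0.7190


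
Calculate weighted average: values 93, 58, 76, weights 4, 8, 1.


Numerator = 93*4 + 58*8 + 76*1 = 912
Denominator = 4 + 8 + 1 = 13
WM = 912/13 = 70.1538

WM = 70.1538


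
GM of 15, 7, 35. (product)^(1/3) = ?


Product = 15 × 7 × 35 = 3675
GM = 3675^(1/3) = 15.4319

GM = 15.4319


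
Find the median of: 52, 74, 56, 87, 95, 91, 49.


Sorted: 49, 52, 56, 74, 87, 91, 95
n = 7 (odd)
Middle value = 74

Median = 74


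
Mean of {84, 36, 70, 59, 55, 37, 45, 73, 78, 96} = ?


Sum = 84 + 36 + 70 + 59 + 55 + 37 + 45 + 73 + 78 + 96 = 633
n = 10
Mean = 633/10 = 63.3000

Mean = 63.3000


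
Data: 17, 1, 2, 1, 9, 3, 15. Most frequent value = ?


Frequencies: 1:2, 2:1, 3:1, 9:1, 15:1, 17:1
Max frequency = 2
Mode = 1

Mode = 1


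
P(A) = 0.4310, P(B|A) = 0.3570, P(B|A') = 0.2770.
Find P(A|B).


P(B) = P(B|A)*P(A) + P(B|A')*P(A')
= 0.3570*0.4310 + 0.2770*0.5690
= 0.153867 + 0.157613 = 0.311480
P(A|B) = 0.153867/0.311480 = 0.4940

P(A|B) = 0.4940


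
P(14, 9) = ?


P(14,9) = 14!/5!
= 87178291200/120
= 726485760

P(14,9) = 726485760


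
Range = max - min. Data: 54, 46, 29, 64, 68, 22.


Max = 68, Min = 22
Range = 68 - 22 = 46

Range = 46


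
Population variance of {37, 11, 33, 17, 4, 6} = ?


Mean = 18.0000
Squared deviations: 361.0000, 49.0000, 225.0000, 1.0000, 196.0000, 144.0000
Sum = 976.0000
Variance = 976.0000/6 = 162.6667

Variance = 162.6667


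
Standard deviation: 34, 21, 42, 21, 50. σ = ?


Mean = 33.6000
Variance = 131.4400
SD = sqrt(131.4400) = 11.4647

SD = 11.4647


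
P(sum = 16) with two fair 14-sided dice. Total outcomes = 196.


Total outcomes = 14×14 = 196
Favorable (sum = 16): 13
P = 13/196 = 0.0663

P = 0.0663


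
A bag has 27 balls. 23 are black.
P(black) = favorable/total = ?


P = 23/27 = 0.8519

P = 0.8519


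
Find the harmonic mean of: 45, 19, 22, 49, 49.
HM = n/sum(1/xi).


Sum of reciprocals = 1/45 + 1/19 + 1/22 + 1/49 + 1/49 = 0.161125
HM = 5/0.161125 = 31.0319

HM = 31.0319


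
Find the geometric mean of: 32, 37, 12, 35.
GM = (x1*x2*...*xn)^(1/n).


Product = 32 × 37 × 12 × 35 = 497280
GM = 497280^(1/4) = 26.5552

GM = 26.5552


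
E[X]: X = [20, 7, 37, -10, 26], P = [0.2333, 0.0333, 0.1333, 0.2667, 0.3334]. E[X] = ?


E[X] = 20*0.2333 + 7*0.0333 + 37*0.1333 - 10*0.2667 + 26*0.3334
= 4.6660 + 0.2331 + 4.9321 - 2.6670 + 8.6684
= 15.8326

E[X] = 15.8326


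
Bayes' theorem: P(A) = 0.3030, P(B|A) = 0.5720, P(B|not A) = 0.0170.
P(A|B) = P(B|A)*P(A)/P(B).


P(B) = P(B|A)*P(A) + P(B|A')*P(A')
= 0.5720*0.3030 + 0.0170*0.6970
= 0.173316 + 0.011849 = 0.185165
P(A|B) = 0.173316/0.185165 = 0.9360

P(A|B) = 0.9360


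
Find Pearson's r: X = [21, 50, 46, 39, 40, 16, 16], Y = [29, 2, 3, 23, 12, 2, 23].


Mean X = 32.5714, Mean Y = 13.4286
SD X = 13.436168, SD Y = 10.675167
Cov = -62.530612
r = -62.530612/(13.436168*10.675167) = -0.4360

r = -0.4360


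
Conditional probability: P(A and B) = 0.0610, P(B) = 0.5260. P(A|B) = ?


P(A|B) = 0.0610/0.5260 = 0.1160

P(A|B) = 0.1160


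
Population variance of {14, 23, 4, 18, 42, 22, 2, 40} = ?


Mean = 20.6250
Squared deviations: 43.8906, 5.6406, 276.3906, 6.8906, 456.8906, 1.8906, 346.8906, 375.3906
Sum = 1513.8750
Variance = 1513.8750/8 = 189.2344

Variance = 189.2344


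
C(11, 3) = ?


C(11,3) = 11!/(3! × 8!)
= 39916800/(6 × 40320)
= 165

C(11,3) = 165


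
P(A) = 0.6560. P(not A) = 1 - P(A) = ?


P(not A) = 1 - 0.6560 = 0.3440

P(not A) = 0.3440


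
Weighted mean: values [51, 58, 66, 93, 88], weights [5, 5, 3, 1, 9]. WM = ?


Numerator = 51*5 + 58*5 + 66*3 + 93*1 + 88*9 = 1628
Denominator = 5 + 5 + 3 + 1 + 9 = 23
WM = 1628/23 = 70.7826

WM = 70.7826


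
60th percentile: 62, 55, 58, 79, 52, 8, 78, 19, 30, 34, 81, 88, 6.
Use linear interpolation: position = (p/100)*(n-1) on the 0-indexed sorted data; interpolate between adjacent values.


Sorted: 6, 8, 19, 30, 34, 52, 55, 58, 62, 78, 79, 81, 88
n = 13
Index = 60/100 * 12 = 7.2000
Lower = data[7] = 58, Upper = data[8] = 62
P60 = 58 + 0.2000*(4) = 58.8000

P60 = 58.8000


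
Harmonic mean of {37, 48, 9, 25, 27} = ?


Sum of reciprocals = 1/37 + 1/48 + 1/9 + 1/25 + 1/27 = 0.236009
HM = 5/0.236009 = 21.1857

HM = 21.1857


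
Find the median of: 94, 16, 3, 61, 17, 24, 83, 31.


Sorted: 3, 16, 17, 24, 31, 61, 83, 94
n = 8 (even)
Middle values: 24 and 31
Median = (24+31)/2 = 27.5000

Median = 27.5000


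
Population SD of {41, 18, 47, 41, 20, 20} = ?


Mean = 31.1667
Variance = 144.4722
SD = sqrt(144.4722) = 12.0197

SD = 12.0197


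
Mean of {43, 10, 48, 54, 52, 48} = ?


Sum = 43 + 10 + 48 + 54 + 52 + 48 = 255
n = 6
Mean = 255/6 = 42.5000

Mean = 42.5000


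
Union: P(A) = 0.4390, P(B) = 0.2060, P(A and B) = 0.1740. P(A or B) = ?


P(A∪B) = 0.4390 + 0.2060 - 0.1740
= 0.6450 - 0.1740
= 0.4710

P(A∪B) = 0.4710


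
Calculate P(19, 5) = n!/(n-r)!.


P(19,5) = 19!/14!
= 121645100408832000/87178291200
= 1395360

P(19,5) = 1395360


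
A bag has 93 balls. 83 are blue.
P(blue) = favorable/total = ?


P = 83/93 = 0.8925

P = 0.8925


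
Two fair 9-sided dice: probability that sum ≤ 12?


Total outcomes = 9×9 = 81
Favorable (sum ≤ 12): 60
P = 60/81 = 0.7407

P = 0.7407


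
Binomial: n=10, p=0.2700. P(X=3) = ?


C(10,3) = 120
p^3 = 0.019683
(1-p)^7 = 0.110474
P = 120 * 0.019683 * 0.110474 = 0.2609

P(X=3) = 0.2609


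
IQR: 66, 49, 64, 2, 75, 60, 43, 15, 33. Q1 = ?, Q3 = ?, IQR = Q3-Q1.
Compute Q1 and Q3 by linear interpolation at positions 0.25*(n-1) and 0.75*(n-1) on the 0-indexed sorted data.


Sorted: 2, 15, 33, 43, 49, 60, 64, 66, 75
Q1 (25th %ile) = 33.0000
Q3 (75th %ile) = 64.0000
IQR = 64.0000 - 33.0000 = 31.0000

IQR = 31.0000


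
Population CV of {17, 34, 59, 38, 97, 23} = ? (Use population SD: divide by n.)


Mean = 44.6667
SD = 26.8866
CV = (26.8866/44.6667)*100 = 60.1939%

CV = 60.1939%


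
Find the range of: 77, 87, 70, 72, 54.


Max = 87, Min = 54
Range = 87 - 54 = 33

Range = 33


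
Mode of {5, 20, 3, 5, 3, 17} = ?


Frequencies: 3:2, 5:2, 17:1, 20:1
Max frequency = 2
Mode = 3, 5

Mode = 3, 5


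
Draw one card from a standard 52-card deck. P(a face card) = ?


12 face cards in 52 cards
P = 12/52 = 0.2308

P = 0.2308


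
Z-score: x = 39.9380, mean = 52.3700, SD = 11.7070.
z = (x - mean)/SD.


z = (39.9380 - 52.3700)/11.7070
= -12.4320/11.7070
= -1.0619

z = -1.0619


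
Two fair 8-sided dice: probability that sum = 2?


Total outcomes = 8×8 = 64
Favorable (sum = 2): 1
P = 1/64 = 0.0156

P = 0.0156


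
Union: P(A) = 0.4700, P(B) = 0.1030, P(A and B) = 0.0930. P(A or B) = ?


P(A∪B) = 0.4700 + 0.1030 - 0.0930
= 0.5730 - 0.0930
= 0.4800

P(A∪B) = 0.4800


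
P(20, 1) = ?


P(20,1) = 20!/19!
= 2432902008176640000/121645100408832000
= 20

P(20,1) = 20


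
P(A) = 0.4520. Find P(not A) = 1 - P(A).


P(not A) = 1 - 0.4520 = 0.5480

P(not A) = 0.5480


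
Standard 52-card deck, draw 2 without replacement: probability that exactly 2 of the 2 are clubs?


Hypergeometric: P(X=2) = C(13,2)·C(39,0) / C(52,2)
= 78 × 1 / 1326
= 78/1326 = 0.0588

P = 0.0588


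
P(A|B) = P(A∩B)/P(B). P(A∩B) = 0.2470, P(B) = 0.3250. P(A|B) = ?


P(A|B) = 0.2470/0.3250 = 0.7600

P(A|B) = 0.7600


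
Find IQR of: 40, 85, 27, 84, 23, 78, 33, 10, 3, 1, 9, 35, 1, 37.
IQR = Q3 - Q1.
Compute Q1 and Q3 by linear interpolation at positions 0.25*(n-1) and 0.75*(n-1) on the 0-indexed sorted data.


Sorted: 1, 1, 3, 9, 10, 23, 27, 33, 35, 37, 40, 78, 84, 85
Q1 (25th %ile) = 9.2500
Q3 (75th %ile) = 39.2500
IQR = 39.2500 - 9.2500 = 30.0000

IQR = 30.0000


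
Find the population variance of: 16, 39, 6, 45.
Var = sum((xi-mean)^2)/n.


Mean = 26.5000
Squared deviations: 110.2500, 156.2500, 420.2500, 342.2500
Sum = 1029.0000
Variance = 1029.0000/4 = 257.2500

Variance = 257.2500


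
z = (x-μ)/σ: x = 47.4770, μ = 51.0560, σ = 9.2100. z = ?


z = (47.4770 - 51.0560)/9.2100
= -3.5790/9.2100
= -0.3886

z = -0.3886


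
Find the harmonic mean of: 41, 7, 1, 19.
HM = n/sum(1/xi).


Sum of reciprocals = 1/41 + 1/7 + 1/1 + 1/19 = 1.219879
HM = 4/1.219879 = 3.2790

HM = 3.2790


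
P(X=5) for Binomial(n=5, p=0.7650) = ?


C(5,5) = 1
p^5 = 0.262004
(1-p)^0 = 1.000000
P = 1 * 0.262004 * 1.000000 = 0.2620

P(X=5) = 0.2620


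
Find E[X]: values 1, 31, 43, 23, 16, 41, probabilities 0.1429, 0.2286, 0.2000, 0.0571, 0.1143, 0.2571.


E[X] = 1*0.1429 + 31*0.2286 + 43*0.2000 + 23*0.0571 + 16*0.1143 + 41*0.2571
= 0.1429 + 7.0866 + 8.6000 + 1.3133 + 1.8288 + 10.5411
= 29.5127

E[X] = 29.5127


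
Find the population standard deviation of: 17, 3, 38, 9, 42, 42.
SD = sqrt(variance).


Mean = 25.1667
Variance = 258.4722
SD = sqrt(258.4722) = 16.0771

SD = 16.0771


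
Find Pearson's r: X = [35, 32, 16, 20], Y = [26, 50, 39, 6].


Mean X = 25.7500, Mean Y = 30.2500
SD X = 7.949057, SD Y = 16.376431
Cov = 34.562500
r = 34.562500/(7.949057*16.376431) = 0.2655

r = 0.2655


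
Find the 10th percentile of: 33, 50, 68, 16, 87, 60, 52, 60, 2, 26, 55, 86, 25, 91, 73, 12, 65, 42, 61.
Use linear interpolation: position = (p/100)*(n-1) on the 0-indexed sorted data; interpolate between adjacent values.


Sorted: 2, 12, 16, 25, 26, 33, 42, 50, 52, 55, 60, 60, 61, 65, 68, 73, 86, 87, 91
n = 19
Index = 10/100 * 18 = 1.8000
Lower = data[1] = 12, Upper = data[2] = 16
P10 = 12 + 0.8000*(4) = 15.2000

P10 = 15.2000


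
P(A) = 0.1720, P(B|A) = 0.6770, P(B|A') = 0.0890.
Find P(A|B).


P(B) = P(B|A)*P(A) + P(B|A')*P(A')
= 0.6770*0.1720 + 0.0890*0.8280
= 0.116444 + 0.073692 = 0.190136
P(A|B) = 0.116444/0.190136 = 0.6124

P(A|B) = 0.6124


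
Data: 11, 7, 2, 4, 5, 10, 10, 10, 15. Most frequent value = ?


Frequencies: 2:1, 4:1, 5:1, 7:1, 10:3, 11:1, 15:1
Max frequency = 3
Mode = 10

Mode = 10


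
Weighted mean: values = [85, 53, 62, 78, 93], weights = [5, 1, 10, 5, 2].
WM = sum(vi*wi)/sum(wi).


Numerator = 85*5 + 53*1 + 62*10 + 78*5 + 93*2 = 1674
Denominator = 5 + 1 + 10 + 5 + 2 = 23
WM = 1674/23 = 72.7826

WM = 72.7826


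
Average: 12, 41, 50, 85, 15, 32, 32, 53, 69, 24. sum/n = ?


Sum = 12 + 41 + 50 + 85 + 15 + 32 + 32 + 53 + 69 + 24 = 413
n = 10
Mean = 413/10 = 41.3000

Mean = 41.3000


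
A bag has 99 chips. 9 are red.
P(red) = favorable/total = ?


P = 9/99 = 0.0909

P = 0.0909


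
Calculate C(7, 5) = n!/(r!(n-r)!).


C(7,5) = 7!/(5! × 2!)
= 5040/(120 × 2)
= 21

C(7,5) = 21


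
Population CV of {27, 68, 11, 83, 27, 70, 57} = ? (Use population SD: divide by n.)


Mean = 49.0000
SD = 25.1680
CV = (25.1680/49.0000)*100 = 51.3633%

CV = 51.3633%


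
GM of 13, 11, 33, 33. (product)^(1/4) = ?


Product = 13 × 11 × 33 × 33 = 155727
GM = 155727^(1/4) = 19.8651

GM = 19.8651


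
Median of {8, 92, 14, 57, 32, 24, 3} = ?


Sorted: 3, 8, 14, 24, 32, 57, 92
n = 7 (odd)
Middle value = 24

Median = 24


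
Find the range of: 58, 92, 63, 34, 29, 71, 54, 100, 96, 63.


Max = 100, Min = 29
Range = 100 - 29 = 71

Range = 71


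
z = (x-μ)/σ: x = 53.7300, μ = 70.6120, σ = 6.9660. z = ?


z = (53.7300 - 70.6120)/6.9660
= -16.8820/6.9660
= -2.4235

z = -2.4235


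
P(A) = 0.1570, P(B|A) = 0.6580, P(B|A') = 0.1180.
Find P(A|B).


P(B) = P(B|A)*P(A) + P(B|A')*P(A')
= 0.6580*0.1570 + 0.1180*0.8430
= 0.103306 + 0.099474 = 0.202780
P(A|B) = 0.103306/0.202780 = 0.5094

P(A|B) = 0.5094


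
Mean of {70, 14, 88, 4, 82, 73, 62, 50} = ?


Sum = 70 + 14 + 88 + 4 + 82 + 73 + 62 + 50 = 443
n = 8
Mean = 443/8 = 55.3750

Mean = 55.3750


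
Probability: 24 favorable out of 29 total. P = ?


P = 24/29 = 0.8276

P = 0.8276


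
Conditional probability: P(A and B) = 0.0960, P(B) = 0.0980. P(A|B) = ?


P(A|B) = 0.0960/0.0980 = 0.9796

P(A|B) = 0.9796


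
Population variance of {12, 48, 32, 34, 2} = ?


Mean = 25.6000
Squared deviations: 184.9600, 501.7600, 40.9600, 70.5600, 556.9600
Sum = 1355.2000
Variance = 1355.2000/5 = 271.0400

Variance = 271.0400


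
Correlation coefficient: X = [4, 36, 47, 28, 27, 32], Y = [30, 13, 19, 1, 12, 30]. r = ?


Mean X = 29.0000, Mean Y = 17.5000
SD X = 12.987173, SD Y = 10.307764
Cov = -42.000000
r = -42.000000/(12.987173*10.307764) = -0.3137

r = -0.3137


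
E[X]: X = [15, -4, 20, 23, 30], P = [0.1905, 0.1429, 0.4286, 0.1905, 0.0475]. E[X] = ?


E[X] = 15*0.1905 - 4*0.1429 + 20*0.4286 + 23*0.1905 + 30*0.0475
= 2.8575 - 0.5716 + 8.5720 + 4.3815 + 1.4250
= 16.6644

E[X] = 16.6644


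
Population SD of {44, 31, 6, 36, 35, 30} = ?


Mean = 30.3333
Variance = 138.8889
SD = sqrt(138.8889) = 11.7851

SD = 11.7851


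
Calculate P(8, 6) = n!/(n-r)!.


P(8,6) = 8!/2!
= 40320/2
= 20160

P(8,6) = 20160


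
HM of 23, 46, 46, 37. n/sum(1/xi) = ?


Sum of reciprocals = 1/23 + 1/46 + 1/46 + 1/37 = 0.113984
HM = 4/0.113984 = 35.0928

HM = 35.0928


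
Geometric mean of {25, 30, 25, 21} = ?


Product = 25 × 30 × 25 × 21 = 393750
GM = 393750^(1/4) = 25.0499

GM = 25.0499


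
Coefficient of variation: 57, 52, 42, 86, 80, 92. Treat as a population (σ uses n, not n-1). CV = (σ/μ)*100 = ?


Mean = 68.1667
SD = 18.6942
CV = (18.6942/68.1667)*100 = 27.4242%

CV = 27.4242%


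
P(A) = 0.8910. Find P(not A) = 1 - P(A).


P(not A) = 1 - 0.8910 = 0.1090

P(not A) = 0.1090


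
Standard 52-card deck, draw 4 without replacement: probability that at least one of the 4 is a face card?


P(at least one) = 1 - P(none)
P(none) = (40/52) × (39/51) × (38/50) × (37/49) = 0.337575
P(at least one) = 1 - 0.337575 = 0.6624

P = 0.6624


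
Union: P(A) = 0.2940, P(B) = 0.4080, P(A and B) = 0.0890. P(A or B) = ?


P(A∪B) = 0.2940 + 0.4080 - 0.0890
= 0.7020 - 0.0890
= 0.6130

P(A∪B) = 0.6130


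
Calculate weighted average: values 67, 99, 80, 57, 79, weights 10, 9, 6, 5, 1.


Numerator = 67*10 + 99*9 + 80*6 + 57*5 + 79*1 = 2405
Denominator = 10 + 9 + 6 + 5 + 1 = 31
WM = 2405/31 = 77.5806

WM = 77.5806


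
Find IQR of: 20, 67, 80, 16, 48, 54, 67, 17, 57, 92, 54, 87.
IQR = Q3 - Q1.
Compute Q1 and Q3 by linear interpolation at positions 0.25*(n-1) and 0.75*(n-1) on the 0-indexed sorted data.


Sorted: 16, 17, 20, 48, 54, 54, 57, 67, 67, 80, 87, 92
Q1 (25th %ile) = 41.0000
Q3 (75th %ile) = 70.2500
IQR = 70.2500 - 41.0000 = 29.2500

IQR = 29.2500


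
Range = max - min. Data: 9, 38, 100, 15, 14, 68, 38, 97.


Max = 100, Min = 9
Range = 100 - 9 = 91

Range = 91


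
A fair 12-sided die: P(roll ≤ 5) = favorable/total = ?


Favorable outcomes (roll ≤ 5): 5
Total outcomes = 12
P = 5/12 = 0.4167

P = 0.4167


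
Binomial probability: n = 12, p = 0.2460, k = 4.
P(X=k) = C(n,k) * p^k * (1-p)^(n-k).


C(12,4) = 495
p^4 = 0.003662
(1-p)^8 = 0.104465
P = 495 * 0.003662 * 0.104465 = 0.1894

P(X=4) = 0.1894


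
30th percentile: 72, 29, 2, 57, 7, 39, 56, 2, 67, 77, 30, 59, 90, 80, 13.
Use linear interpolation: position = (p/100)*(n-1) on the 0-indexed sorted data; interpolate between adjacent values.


Sorted: 2, 2, 7, 13, 29, 30, 39, 56, 57, 59, 67, 72, 77, 80, 90
n = 15
Index = 30/100 * 14 = 4.2000
Lower = data[4] = 29, Upper = data[5] = 30
P30 = 29 + 0.2000*(1) = 29.2000

P30 = 29.2000


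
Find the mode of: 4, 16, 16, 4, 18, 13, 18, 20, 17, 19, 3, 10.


Frequencies: 3:1, 4:2, 10:1, 13:1, 16:2, 17:1, 18:2, 19:1, 20:1
Max frequency = 2
Mode = 4, 16, 18

Mode = 4, 16, 18


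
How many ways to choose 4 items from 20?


C(20,4) = 20!/(4! × 16!)
= 2432902008176640000/(24 × 20922789888000)
= 4845

C(20,4) = 4845


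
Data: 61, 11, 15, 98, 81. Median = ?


Sorted: 11, 15, 61, 81, 98
n = 5 (odd)
Middle value = 61

Median = 61


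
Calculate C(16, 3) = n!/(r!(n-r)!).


C(16,3) = 16!/(3! × 13!)
= 20922789888000/(6 × 6227020800)
= 560

C(16,3) = 560


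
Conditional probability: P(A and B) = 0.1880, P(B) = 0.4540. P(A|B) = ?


P(A|B) = 0.1880/0.4540 = 0.4141

P(A|B) = 0.4141


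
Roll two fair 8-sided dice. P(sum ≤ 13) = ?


Total outcomes = 8×8 = 64
Favorable (sum ≤ 13): 58
P = 58/64 = 0.9062

P = 0.9062


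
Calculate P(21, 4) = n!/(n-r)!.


P(21,4) = 21!/17!
= 51090942171709440000/355687428096000
= 143640

P(21,4) = 143640


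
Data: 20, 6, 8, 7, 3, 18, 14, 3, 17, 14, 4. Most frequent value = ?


Frequencies: 3:2, 4:1, 6:1, 7:1, 8:1, 14:2, 17:1, 18:1, 20:1
Max frequency = 2
Mode = 3, 14

Mode = 3, 14


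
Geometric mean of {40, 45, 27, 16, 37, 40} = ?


Product = 40 × 45 × 27 × 16 × 37 × 40 = 1150848000
GM = 1150848000^(1/6) = 32.3720

GM = 32.3720


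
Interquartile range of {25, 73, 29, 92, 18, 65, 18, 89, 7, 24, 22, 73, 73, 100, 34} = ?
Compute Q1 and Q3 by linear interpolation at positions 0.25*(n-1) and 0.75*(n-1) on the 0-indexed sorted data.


Sorted: 7, 18, 18, 22, 24, 25, 29, 34, 65, 73, 73, 73, 89, 92, 100
Q1 (25th %ile) = 23.0000
Q3 (75th %ile) = 73.0000
IQR = 73.0000 - 23.0000 = 50.0000

IQR = 50.0000


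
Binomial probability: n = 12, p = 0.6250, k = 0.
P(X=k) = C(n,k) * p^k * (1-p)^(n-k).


C(12,0) = 1
p^0 = 1.000000
(1-p)^12 = 7.733484e-06
P = 1 * 1.000000 * 7.733484e-06 = 7.7335e-06

P(X=0) = 7.7335e-06


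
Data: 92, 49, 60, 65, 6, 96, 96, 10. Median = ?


Sorted: 6, 10, 49, 60, 65, 92, 96, 96
n = 8 (even)
Middle values: 60 and 65
Median = (60+65)/2 = 62.5000

Median = 62.5000


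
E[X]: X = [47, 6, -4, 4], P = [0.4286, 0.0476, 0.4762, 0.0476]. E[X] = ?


E[X] = 47*0.4286 + 6*0.0476 - 4*0.4762 + 4*0.0476
= 20.1442 + 0.2856 - 1.9048 + 0.1904
= 18.7154

E[X] = 18.7154


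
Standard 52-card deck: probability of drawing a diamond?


13 diamonds in 52 cards
P = 13/52 = 0.2500

P = 0.2500


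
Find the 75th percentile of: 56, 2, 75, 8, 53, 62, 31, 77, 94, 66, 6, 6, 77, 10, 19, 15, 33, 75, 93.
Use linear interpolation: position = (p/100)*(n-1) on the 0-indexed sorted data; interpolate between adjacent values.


Sorted: 2, 6, 6, 8, 10, 15, 19, 31, 33, 53, 56, 62, 66, 75, 75, 77, 77, 93, 94
n = 19
Index = 75/100 * 18 = 13.5000
Lower = data[13] = 75, Upper = data[14] = 75
P75 = 75 + 0.5000*(0) = 75.0000

P75 = 75.0000


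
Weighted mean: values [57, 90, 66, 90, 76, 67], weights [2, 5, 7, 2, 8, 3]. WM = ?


Numerator = 57*2 + 90*5 + 66*7 + 90*2 + 76*8 + 67*3 = 2015
Denominator = 2 + 5 + 7 + 2 + 8 + 3 = 27
WM = 2015/27 = 74.6296

WM = 74.6296


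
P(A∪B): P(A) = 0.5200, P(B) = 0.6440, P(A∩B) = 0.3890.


P(A∪B) = 0.5200 + 0.6440 - 0.3890
= 1.1640 - 0.3890
= 0.7750

P(A∪B) = 0.7750


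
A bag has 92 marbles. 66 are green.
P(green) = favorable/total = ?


P = 66/92 = 0.7174

P = 0.7174


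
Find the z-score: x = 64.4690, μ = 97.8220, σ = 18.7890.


z = (64.4690 - 97.8220)/18.7890
= -33.3530/18.7890
= -1.7751

z = -1.7751


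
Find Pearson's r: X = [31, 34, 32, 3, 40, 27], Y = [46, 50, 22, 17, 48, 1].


Mean X = 27.8333, Mean Y = 30.6667
SD X = 11.767422, SD Y = 18.490238
Cov = 117.777778
r = 117.777778/(11.767422*18.490238) = 0.5413

r = 0.5413


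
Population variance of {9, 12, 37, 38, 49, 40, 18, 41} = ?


Mean = 30.5000
Squared deviations: 462.2500, 342.2500, 42.2500, 56.2500, 342.2500, 90.2500, 156.2500, 110.2500
Sum = 1602.0000
Variance = 1602.0000/8 = 200.2500

Variance = 200.2500


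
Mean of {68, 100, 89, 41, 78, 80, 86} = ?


Sum = 68 + 100 + 89 + 41 + 78 + 80 + 86 = 542
n = 7
Mean = 542/7 = 77.4286

Mean = 77.4286


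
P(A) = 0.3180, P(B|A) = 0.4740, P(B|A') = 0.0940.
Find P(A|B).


P(B) = P(B|A)*P(A) + P(B|A')*P(A')
= 0.4740*0.3180 + 0.0940*0.6820
= 0.150732 + 0.064108 = 0.214840
P(A|B) = 0.150732/0.214840 = 0.7016

P(A|B) = 0.7016


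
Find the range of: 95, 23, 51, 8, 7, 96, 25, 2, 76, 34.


Max = 96, Min = 2
Range = 96 - 2 = 94

Range = 94


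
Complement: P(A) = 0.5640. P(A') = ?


P(not A) = 1 - 0.5640 = 0.4360

P(not A) = 0.4360


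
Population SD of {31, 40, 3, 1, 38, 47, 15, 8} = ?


Mean = 22.8750
Variance = 290.8594
SD = sqrt(290.8594) = 17.0546

SD = 17.0546


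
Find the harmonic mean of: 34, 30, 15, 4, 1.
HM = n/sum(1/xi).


Sum of reciprocals = 1/34 + 1/30 + 1/15 + 1/4 + 1/1 = 1.379412
HM = 5/1.379412 = 3.6247

HM = 3.6247


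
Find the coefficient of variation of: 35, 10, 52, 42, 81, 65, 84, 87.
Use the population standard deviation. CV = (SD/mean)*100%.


Mean = 57.0000
SD = 25.5245
CV = (25.5245/57.0000)*100 = 44.7798%

CV = 44.7798%


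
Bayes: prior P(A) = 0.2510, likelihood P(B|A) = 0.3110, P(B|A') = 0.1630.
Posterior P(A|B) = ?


P(B) = P(B|A)*P(A) + P(B|A')*P(A')
= 0.3110*0.2510 + 0.1630*0.7490
= 0.078061 + 0.122087 = 0.200148
P(A|B) = 0.078061/0.200148 = 0.3900

P(A|B) = 0.3900


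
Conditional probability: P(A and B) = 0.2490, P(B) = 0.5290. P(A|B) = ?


P(A|B) = 0.2490/0.5290 = 0.4707

P(A|B) = 0.4707


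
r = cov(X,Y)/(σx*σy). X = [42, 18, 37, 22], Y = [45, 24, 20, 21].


Mean X = 29.7500, Mean Y = 27.5000
SD X = 10.009371, SD Y = 10.210289
Cov = 62.875000
r = 62.875000/(10.009371*10.210289) = 0.6152

r = 0.6152


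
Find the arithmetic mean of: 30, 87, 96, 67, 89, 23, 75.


Sum = 30 + 87 + 96 + 67 + 89 + 23 + 75 = 467
n = 7
Mean = 467/7 = 66.7143

Mean = 66.7143


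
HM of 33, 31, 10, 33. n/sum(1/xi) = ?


Sum of reciprocals = 1/33 + 1/31 + 1/10 + 1/33 = 0.192864
HM = 4/0.192864 = 20.7400

HM = 20.7400


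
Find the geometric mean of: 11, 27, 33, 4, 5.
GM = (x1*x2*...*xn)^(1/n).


Product = 11 × 27 × 33 × 4 × 5 = 196020
GM = 196020^(1/5) = 11.4409

GM = 11.4409


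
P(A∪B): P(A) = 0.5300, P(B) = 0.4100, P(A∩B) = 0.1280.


P(A∪B) = 0.5300 + 0.4100 - 0.1280
= 0.9400 - 0.1280
= 0.8120

P(A∪B) = 0.8120


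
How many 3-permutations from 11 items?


P(11,3) = 11!/8!
= 39916800/40320
= 990

P(11,3) = 990


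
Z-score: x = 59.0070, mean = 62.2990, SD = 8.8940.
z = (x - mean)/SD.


z = (59.0070 - 62.2990)/8.8940
= -3.2920/8.8940
= -0.3701

z = -0.3701


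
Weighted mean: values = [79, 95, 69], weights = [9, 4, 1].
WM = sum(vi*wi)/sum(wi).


Numerator = 79*9 + 95*4 + 69*1 = 1160
Denominator = 9 + 4 + 1 = 14
WM = 1160/14 = 82.8571

WM = 82.8571


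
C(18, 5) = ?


C(18,5) = 18!/(5! × 13!)
= 6402373705728000/(120 × 6227020800)
= 8568

C(18,5) = 8568


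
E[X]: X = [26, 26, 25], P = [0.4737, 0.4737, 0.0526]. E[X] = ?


E[X] = 26*0.4737 + 26*0.4737 + 25*0.0526
= 12.3162 + 12.3162 + 1.3150
= 25.9474

E[X] = 25.9474


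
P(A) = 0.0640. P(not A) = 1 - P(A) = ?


P(not A) = 1 - 0.0640 = 0.9360

P(not A) = 0.9360


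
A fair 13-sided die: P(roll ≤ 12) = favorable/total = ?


Favorable outcomes (roll ≤ 12): 12
Total outcomes = 13
P = 12/13 = 0.9231

P = 0.9231


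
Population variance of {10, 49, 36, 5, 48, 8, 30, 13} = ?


Mean = 24.8750
Squared deviations: 221.2656, 582.0156, 123.7656, 395.0156, 534.7656, 284.7656, 26.2656, 141.0156
Sum = 2308.8750
Variance = 2308.8750/8 = 288.6094

Variance = 288.6094


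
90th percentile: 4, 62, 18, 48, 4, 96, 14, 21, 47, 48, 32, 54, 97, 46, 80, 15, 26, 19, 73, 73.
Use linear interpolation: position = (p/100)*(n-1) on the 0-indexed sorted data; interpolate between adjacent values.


Sorted: 4, 4, 14, 15, 18, 19, 21, 26, 32, 46, 47, 48, 48, 54, 62, 73, 73, 80, 96, 97
n = 20
Index = 90/100 * 19 = 17.1000
Lower = data[17] = 80, Upper = data[18] = 96
P90 = 80 + 0.1000*(16) = 81.6000

P90 = 81.6000


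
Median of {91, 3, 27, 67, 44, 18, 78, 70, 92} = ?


Sorted: 3, 18, 27, 44, 67, 70, 78, 91, 92
n = 9 (odd)
Middle value = 67

Median = 67


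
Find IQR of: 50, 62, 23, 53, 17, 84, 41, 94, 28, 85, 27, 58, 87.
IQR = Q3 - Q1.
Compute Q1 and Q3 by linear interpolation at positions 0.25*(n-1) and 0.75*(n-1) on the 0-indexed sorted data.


Sorted: 17, 23, 27, 28, 41, 50, 53, 58, 62, 84, 85, 87, 94
Q1 (25th %ile) = 28.0000
Q3 (75th %ile) = 84.0000
IQR = 84.0000 - 28.0000 = 56.0000

IQR = 56.0000


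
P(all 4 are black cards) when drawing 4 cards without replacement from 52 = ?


P(all black cards) = (26/52) × (25/51) × (24/50) × (23/49)
= 0.0552

P = 0.0552


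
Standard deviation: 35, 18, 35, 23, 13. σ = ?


Mean = 24.8000
Variance = 79.3600
SD = sqrt(79.3600) = 8.9084

SD = 8.9084


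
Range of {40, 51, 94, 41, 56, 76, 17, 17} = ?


Max = 94, Min = 17
Range = 94 - 17 = 77

Range = 77


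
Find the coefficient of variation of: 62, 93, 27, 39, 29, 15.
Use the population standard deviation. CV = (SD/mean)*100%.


Mean = 44.1667
SD = 26.1560
CV = (26.1560/44.1667)*100 = 59.2212%

CV = 59.2212%


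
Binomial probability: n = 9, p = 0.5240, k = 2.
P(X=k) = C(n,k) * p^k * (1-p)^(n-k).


C(9,2) = 36
p^2 = 0.274576
(1-p)^7 = 0.005537
P = 36 * 0.274576 * 0.005537 = 0.0547

P(X=2) = 0.0547


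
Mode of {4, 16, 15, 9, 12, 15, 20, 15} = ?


Frequencies: 4:1, 9:1, 12:1, 15:3, 16:1, 20:1
Max frequency = 3
Mode = 15

Mode = 15


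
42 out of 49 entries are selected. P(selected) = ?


P = 42/49 = 0.8571

P = 0.8571


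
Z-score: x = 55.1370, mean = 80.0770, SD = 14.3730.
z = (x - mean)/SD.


z = (55.1370 - 80.0770)/14.3730
= -24.9400/14.3730
= -1.7352

z = -1.7352


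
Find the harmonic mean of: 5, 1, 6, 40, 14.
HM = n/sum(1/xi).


Sum of reciprocals = 1/5 + 1/1 + 1/6 + 1/40 + 1/14 = 1.463095
HM = 5/1.463095 = 3.4174

HM = 3.4174


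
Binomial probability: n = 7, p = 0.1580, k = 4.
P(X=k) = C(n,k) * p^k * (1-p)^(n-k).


C(7,4) = 35
p^4 = 0.000623
(1-p)^3 = 0.596948
P = 35 * 0.000623 * 0.596948 = 0.0130

P(X=4) = 0.0130


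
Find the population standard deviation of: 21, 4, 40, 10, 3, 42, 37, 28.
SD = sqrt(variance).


Mean = 23.1250
Variance = 225.6094
SD = sqrt(225.6094) = 15.0203

SD = 15.0203


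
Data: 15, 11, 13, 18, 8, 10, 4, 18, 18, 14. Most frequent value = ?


Frequencies: 4:1, 8:1, 10:1, 11:1, 13:1, 14:1, 15:1, 18:3
Max frequency = 3
Mode = 18

Mode = 18


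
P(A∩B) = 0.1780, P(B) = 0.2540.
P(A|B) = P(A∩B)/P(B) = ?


P(A|B) = 0.1780/0.2540 = 0.7008

P(A|B) = 0.7008


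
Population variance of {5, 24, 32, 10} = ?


Mean = 17.7500
Squared deviations: 162.5625, 39.0625, 203.0625, 60.0625
Sum = 464.7500
Variance = 464.7500/4 = 116.1875

Variance = 116.1875


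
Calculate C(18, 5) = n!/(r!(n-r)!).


C(18,5) = 18!/(5! × 13!)
= 6402373705728000/(120 × 6227020800)
= 8568

C(18,5) = 8568


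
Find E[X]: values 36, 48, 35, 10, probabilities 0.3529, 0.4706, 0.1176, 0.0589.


E[X] = 36*0.3529 + 48*0.4706 + 35*0.1176 + 10*0.0589
= 12.7044 + 22.5888 + 4.1160 + 0.5890
= 39.9982

E[X] = 39.9982


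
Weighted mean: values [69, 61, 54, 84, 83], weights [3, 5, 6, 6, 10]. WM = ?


Numerator = 69*3 + 61*5 + 54*6 + 84*6 + 83*10 = 2170
Denominator = 3 + 5 + 6 + 6 + 10 = 30
WM = 2170/30 = 72.3333

WM = 72.3333


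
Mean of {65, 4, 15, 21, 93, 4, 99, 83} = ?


Sum = 65 + 4 + 15 + 21 + 93 + 4 + 99 + 83 = 384
n = 8
Mean = 384/8 = 48.0000

Mean = 48.0000


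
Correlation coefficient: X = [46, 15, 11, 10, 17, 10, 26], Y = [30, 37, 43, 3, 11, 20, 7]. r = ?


Mean X = 19.2857, Mean Y = 21.5714
SD X = 12.091488, SD Y = 14.341320
Cov = 13.551020
r = 13.551020/(12.091488*14.341320) = 0.0781

r = 0.0781


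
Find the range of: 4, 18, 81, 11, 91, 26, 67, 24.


Max = 91, Min = 4
Range = 91 - 4 = 87

Range = 87


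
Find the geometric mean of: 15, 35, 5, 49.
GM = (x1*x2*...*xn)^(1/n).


Product = 15 × 35 × 5 × 49 = 128625
GM = 128625^(1/4) = 18.9379

GM = 18.9379


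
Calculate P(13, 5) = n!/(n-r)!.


P(13,5) = 13!/8!
= 6227020800/40320
= 154440

P(13,5) = 154440


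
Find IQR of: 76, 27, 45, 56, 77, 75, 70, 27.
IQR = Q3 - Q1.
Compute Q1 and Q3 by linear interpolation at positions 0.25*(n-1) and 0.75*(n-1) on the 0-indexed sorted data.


Sorted: 27, 27, 45, 56, 70, 75, 76, 77
Q1 (25th %ile) = 40.5000
Q3 (75th %ile) = 75.2500
IQR = 75.2500 - 40.5000 = 34.7500

IQR = 34.7500


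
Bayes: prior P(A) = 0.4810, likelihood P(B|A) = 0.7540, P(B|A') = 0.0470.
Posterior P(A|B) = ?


P(B) = P(B|A)*P(A) + P(B|A')*P(A')
= 0.7540*0.4810 + 0.0470*0.5190
= 0.362674 + 0.024393 = 0.387067
P(A|B) = 0.362674/0.387067 = 0.9370

P(A|B) = 0.9370


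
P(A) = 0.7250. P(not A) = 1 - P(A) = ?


P(not A) = 1 - 0.7250 = 0.2750

P(not A) = 0.2750


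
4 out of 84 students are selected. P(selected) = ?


P = 4/84 = 0.0476

P = 0.0476


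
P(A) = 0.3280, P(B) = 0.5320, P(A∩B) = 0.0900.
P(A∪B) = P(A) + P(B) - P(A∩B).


P(A∪B) = 0.3280 + 0.5320 - 0.0900
= 0.8600 - 0.0900
= 0.7700

P(A∪B) = 0.7700


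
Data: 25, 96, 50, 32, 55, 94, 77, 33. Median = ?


Sorted: 25, 32, 33, 50, 55, 77, 94, 96
n = 8 (even)
Middle values: 50 and 55
Median = (50+55)/2 = 52.5000

Median = 52.5000


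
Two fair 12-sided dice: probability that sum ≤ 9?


Total outcomes = 12×12 = 144
Favorable (sum ≤ 9): 36
P = 36/144 = 0.2500

P = 0.2500


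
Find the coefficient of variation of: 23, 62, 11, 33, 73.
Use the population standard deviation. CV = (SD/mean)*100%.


Mean = 40.4000
SD = 23.4572
CV = (23.4572/40.4000)*100 = 58.0624%

CV = 58.0624%


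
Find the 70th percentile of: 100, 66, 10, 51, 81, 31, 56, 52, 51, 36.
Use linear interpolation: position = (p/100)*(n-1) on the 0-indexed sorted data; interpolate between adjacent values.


Sorted: 10, 31, 36, 51, 51, 52, 56, 66, 81, 100
n = 10
Index = 70/100 * 9 = 6.3000
Lower = data[6] = 56, Upper = data[7] = 66
P70 = 56 + 0.3000*(10) = 59.0000

P70 = 59.0000


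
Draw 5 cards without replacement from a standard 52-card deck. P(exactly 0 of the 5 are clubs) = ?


Hypergeometric: P(X=0) = C(13,0)·C(39,5) / C(52,5)
= 1 × 575757 / 2598960
= 575757/2598960 = 0.2215

P = 0.2215


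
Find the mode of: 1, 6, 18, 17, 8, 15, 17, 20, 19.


Frequencies: 1:1, 6:1, 8:1, 15:1, 17:2, 18:1, 19:1, 20:1
Max frequency = 2
Mode = 17

Mode = 17


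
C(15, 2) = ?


C(15,2) = 15!/(2! × 13!)
= 1307674368000/(2 × 6227020800)
= 105

C(15,2) = 105


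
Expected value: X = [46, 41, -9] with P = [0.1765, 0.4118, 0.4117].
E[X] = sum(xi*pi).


E[X] = 46*0.1765 + 41*0.4118 - 9*0.4117
= 8.1190 + 16.8838 - 3.7053
= 21.2975

E[X] = 21.2975


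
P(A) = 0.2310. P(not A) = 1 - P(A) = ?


P(not A) = 1 - 0.2310 = 0.7690

P(not A) = 0.7690


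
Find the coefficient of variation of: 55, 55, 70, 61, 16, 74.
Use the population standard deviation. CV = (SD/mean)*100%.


Mean = 55.1667
SD = 18.8981
CV = (18.8981/55.1667)*100 = 34.2564%

CV = 34.2564%


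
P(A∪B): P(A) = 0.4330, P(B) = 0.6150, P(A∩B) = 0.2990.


P(A∪B) = 0.4330 + 0.6150 - 0.2990
= 1.0480 - 0.2990
= 0.7490

P(A∪B) = 0.7490


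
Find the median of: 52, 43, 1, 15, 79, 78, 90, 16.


Sorted: 1, 15, 16, 43, 52, 78, 79, 90
n = 8 (even)
Middle values: 43 and 52
Median = (43+52)/2 = 47.5000

Median = 47.5000


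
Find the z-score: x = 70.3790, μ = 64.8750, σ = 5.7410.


z = (70.3790 - 64.8750)/5.7410
= 5.5040/5.7410
= 0.9587

z = 0.9587


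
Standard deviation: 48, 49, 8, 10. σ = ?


Mean = 28.7500
Variance = 390.6875
SD = sqrt(390.6875) = 19.7658

SD = 19.7658


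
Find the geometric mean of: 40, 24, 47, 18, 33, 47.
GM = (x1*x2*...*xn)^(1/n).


Product = 40 × 24 × 47 × 18 × 33 × 47 = 1259660160
GM = 1259660160^(1/6) = 32.8631

GM = 32.8631


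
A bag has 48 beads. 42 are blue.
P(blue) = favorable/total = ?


P = 42/48 = 0.8750

P = 0.8750


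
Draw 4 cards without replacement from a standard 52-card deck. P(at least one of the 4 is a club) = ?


P(at least one) = 1 - P(none)
P(none) = (39/52) × (38/51) × (37/50) × (36/49) = 0.303818
P(at least one) = 1 - 0.303818 = 0.6962

P = 0.6962


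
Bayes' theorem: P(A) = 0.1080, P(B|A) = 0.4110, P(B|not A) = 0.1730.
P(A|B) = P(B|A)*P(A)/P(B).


P(B) = P(B|A)*P(A) + P(B|A')*P(A')
= 0.4110*0.1080 + 0.1730*0.8920
= 0.044388 + 0.154316 = 0.198704
P(A|B) = 0.044388/0.198704 = 0.2234

P(A|B) = 0.2234


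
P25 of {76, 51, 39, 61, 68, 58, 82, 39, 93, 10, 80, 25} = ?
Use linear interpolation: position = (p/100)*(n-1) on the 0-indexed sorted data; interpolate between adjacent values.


Sorted: 10, 25, 39, 39, 51, 58, 61, 68, 76, 80, 82, 93
n = 12
Index = 25/100 * 11 = 2.7500
Lower = data[2] = 39, Upper = data[3] = 39
P25 = 39 + 0.7500*(0) = 39.0000

P25 = 39.0000


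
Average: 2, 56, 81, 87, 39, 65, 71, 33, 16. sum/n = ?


Sum = 2 + 56 + 81 + 87 + 39 + 65 + 71 + 33 + 16 = 450
n = 9
Mean = 450/9 = 50.0000

Mean = 50.0000


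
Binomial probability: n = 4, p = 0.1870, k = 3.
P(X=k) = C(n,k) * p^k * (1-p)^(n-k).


C(4,3) = 4
p^3 = 0.006539
(1-p)^1 = 0.813000
P = 4 * 0.006539 * 0.813000 = 0.0213

P(X=3) = 0.0213


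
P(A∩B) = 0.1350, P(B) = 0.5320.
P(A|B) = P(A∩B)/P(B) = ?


P(A|B) = 0.1350/0.5320 = 0.2538

P(A|B) = 0.2538
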